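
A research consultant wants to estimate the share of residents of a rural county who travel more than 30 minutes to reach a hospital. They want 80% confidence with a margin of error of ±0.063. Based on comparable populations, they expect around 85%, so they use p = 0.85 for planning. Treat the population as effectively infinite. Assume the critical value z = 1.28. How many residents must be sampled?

With p = 0.85, p(1−p) = 0.1275.
n = z²·p(1−p)/E² = 1.28² × 0.1275 / 0.063² = 1.6384 × 0.1275 / 0.003969 ≈ 52.63.
Rounding up gives n = 53.

53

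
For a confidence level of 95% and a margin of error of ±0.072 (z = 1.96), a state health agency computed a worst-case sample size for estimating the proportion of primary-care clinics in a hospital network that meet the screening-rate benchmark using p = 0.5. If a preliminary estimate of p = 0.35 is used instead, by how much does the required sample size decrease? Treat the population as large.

17

Conservative (p = 0.5): n = 1.96² × 0.25 / 0.072² ≈ 185.26 → 186.
Using p = 0.35: p(1−p) = 0.2275, so n = 1.96² × 0.2275 / 0.072² ≈ 168.59 → 169.
Reduction: 186 − 169 = 17.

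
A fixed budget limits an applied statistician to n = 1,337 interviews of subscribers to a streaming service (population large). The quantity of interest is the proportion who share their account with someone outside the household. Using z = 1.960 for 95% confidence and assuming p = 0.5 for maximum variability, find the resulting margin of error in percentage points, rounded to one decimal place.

SE(p̂) = √[p(1−p)/n] = √[0.2500/1337] = 0.01367.
E = z × SE = 1.960 × 0.01367 = 0.02680, or 2.7 percentage points.

2.7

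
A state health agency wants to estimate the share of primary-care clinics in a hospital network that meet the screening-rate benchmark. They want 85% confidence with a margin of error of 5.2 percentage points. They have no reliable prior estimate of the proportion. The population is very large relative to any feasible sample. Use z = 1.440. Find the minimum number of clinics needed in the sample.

192

With no prior estimate, use p = 0.5, giving p(1−p) = 0.25.
n = z²·p(1−p)/E² = 1.440² × 0.2500 / 0.052² = 2.0736 × 0.2500 / 0.002704 ≈ 191.72.
Rounding up gives n = 192.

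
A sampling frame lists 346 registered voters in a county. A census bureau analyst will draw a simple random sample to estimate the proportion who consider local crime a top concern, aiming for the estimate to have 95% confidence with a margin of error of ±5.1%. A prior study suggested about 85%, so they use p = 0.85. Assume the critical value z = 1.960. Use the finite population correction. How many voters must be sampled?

123

Unadjusted: n₀ = 1.960² × 0.85 × 0.15 / 0.051² ≈ 188.31, so n₀ = 189.
Finite population correction with N = 346: n = n₀ / (1 + (n₀−1)/N) = 189 / (1 + 188/346) = 189 / 1.5434 ≈ 122.46.
Rounding up, n = 123.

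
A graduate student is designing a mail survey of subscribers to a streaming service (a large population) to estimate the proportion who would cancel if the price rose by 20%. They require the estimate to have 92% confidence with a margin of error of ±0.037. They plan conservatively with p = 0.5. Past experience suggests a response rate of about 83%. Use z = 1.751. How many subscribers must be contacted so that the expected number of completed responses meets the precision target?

Completed interviews needed: n₀ = 1.751² × 0.2500 / 0.037² ≈ 559.90 → 560.
At an 83% response rate, contacts needed = 560 / 0.83 ≈ 674.70 → 675.

675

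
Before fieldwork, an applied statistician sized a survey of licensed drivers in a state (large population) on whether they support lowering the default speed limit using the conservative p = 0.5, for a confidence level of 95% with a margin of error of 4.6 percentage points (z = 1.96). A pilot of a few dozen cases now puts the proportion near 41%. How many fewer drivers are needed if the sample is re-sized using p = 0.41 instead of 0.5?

14

Conservative (p = 0.5): n = 1.96² × 0.25 / 0.046² ≈ 453.88 → 454.
Using p = 0.41: p(1−p) = 0.2419, so n = 1.96² × 0.2419 / 0.046² ≈ 439.17 → 440.
Reduction: 454 − 440 = 14.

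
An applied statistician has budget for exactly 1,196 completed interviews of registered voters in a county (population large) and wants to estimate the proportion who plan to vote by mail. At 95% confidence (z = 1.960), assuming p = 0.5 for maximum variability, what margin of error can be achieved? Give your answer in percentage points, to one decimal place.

2.8

SE(p̂) = √[p(1−p)/n] = √[0.2500/1196] = 0.01446.
E = z × SE = 1.960 × 0.01446 = 0.02834, or 2.8 percentage points.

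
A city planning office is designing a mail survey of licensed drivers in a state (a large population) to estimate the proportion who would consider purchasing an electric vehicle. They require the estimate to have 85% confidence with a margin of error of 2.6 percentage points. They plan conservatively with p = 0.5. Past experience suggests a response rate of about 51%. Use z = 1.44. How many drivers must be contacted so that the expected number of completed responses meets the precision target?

Completed interviews needed: n₀ = 1.44² × 0.2500 / 0.026² ≈ 766.86 → 767.
At a 51% response rate, contacts needed = 767 / 0.51 ≈ 1503.92 → 1504.

1504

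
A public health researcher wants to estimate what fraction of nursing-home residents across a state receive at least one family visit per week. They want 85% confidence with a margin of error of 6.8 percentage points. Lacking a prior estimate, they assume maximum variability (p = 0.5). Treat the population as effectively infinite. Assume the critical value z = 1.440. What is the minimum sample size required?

113

With p = 0.5, p(1−p) = 0.25.
n = z²·p(1−p)/E² = 1.440² × 0.2500 / 0.068² = 2.0736 × 0.2500 / 0.004624 ≈ 112.11.
Rounding up gives n = 113.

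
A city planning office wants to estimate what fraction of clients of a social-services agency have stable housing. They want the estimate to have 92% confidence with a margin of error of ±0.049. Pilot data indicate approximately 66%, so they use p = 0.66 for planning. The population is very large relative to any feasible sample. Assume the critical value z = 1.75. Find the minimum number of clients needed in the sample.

With p = 0.66, p(1−p) = 0.2244.
n = z²·p(1−p)/E² = 1.75² × 0.2244 / 0.049² = 3.0625 × 0.2244 / 0.002401 ≈ 286.22.
Rounding up gives n = 287.

287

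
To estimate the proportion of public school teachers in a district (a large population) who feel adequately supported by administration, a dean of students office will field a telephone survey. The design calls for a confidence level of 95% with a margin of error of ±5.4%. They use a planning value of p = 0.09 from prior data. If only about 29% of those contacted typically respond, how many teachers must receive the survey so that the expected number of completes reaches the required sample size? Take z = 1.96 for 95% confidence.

373

Completed interviews needed: n₀ = 1.96² × 0.0819 / 0.054² ≈ 107.90 → 108.
At a 29% response rate, contacts needed = 108 / 0.29 ≈ 372.41 → 373.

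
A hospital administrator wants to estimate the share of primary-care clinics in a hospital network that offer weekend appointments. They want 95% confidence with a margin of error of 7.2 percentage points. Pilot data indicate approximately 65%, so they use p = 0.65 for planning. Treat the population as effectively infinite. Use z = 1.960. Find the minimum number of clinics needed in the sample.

With p = 0.65, p(1−p) = 0.2275.
n = z²·p(1−p)/E² = 1.960² × 0.2275 / 0.072² = 3.8416 × 0.2275 / 0.005184 ≈ 168.59.
Rounding up gives n = 169.

169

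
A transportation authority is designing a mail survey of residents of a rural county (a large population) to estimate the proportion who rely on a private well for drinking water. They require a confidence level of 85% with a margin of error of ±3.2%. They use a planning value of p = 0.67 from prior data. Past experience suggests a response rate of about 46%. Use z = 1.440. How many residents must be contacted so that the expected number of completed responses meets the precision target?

974

Completed interviews needed: n₀ = 1.440² × 0.2211 / 0.032² ≈ 447.73 → 448.
At a 46% response rate, contacts needed = 448 / 0.46 ≈ 973.91 → 974.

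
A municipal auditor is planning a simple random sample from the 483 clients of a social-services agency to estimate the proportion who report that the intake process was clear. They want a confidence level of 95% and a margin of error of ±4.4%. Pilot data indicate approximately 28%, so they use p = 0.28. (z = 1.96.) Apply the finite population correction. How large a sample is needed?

220

Unadjusted: n₀ = 1.96² × 0.28 × 0.72 / 0.044² ≈ 400.03, so n₀ = 401.
Finite population correction with N = 483: n = n₀ / (1 + (n₀−1)/N) = 401 / (1 + 400/483) = 401 / 1.8282 ≈ 219.35.
Rounding up, n = 220.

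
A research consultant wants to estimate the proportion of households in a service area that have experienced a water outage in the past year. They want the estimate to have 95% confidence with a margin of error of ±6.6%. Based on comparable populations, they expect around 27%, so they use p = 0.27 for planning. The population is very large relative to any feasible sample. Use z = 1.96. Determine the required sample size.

With p = 0.27, p(1−p) = 0.1971.
n = z²·p(1−p)/E² = 1.96² × 0.1971 / 0.066² = 3.8416 × 0.1971 / 0.004356 ≈ 173.82.
Rounding up gives n = 174.

174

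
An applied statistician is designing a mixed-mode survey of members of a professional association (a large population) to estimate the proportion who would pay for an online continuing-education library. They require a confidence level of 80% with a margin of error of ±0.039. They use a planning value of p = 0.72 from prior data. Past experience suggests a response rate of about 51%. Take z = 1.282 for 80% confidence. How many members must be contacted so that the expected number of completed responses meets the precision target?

428

Completed interviews needed: n₀ = 1.282² × 0.2016 / 0.039² ≈ 217.84 → 218.
At a 51% response rate, contacts needed = 218 / 0.51 ≈ 427.45 → 428.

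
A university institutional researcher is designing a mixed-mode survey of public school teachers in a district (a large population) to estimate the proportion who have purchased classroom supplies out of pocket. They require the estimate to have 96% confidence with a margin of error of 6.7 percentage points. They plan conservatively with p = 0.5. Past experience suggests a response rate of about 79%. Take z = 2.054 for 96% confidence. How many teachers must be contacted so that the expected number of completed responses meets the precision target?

Completed interviews needed: n₀ = 2.054² × 0.2500 / 0.067² ≈ 234.96 → 235.
At a 79% response rate, contacts needed = 235 / 0.79 ≈ 297.47 → 298.

298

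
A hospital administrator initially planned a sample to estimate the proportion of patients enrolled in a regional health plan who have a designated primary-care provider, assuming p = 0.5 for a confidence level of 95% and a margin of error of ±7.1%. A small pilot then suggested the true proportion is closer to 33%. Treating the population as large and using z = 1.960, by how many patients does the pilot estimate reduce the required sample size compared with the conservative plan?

22

Conservative (p = 0.5): n = 1.960² × 0.25 / 0.071² ≈ 190.52 → 191.
Using p = 0.33: p(1−p) = 0.2211, so n = 1.960² × 0.2211 / 0.071² ≈ 168.49 → 169.
Reduction: 191 − 169 = 22.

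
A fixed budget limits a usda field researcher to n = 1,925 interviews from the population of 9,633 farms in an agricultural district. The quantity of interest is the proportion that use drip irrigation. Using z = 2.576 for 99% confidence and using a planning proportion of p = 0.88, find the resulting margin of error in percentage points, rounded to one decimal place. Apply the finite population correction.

Finite-population factor: (N−n)/(N−1) = (9633−1925)/(9633−1) = 0.8002.
SE(p̂) = √[p(1−p)/n · (N−n)/(N−1)] = √[0.1056/1925 × 0.8002] = 0.00663.
E = z × SE = 2.576 × 0.00663 = 0.01707 ≈ 1.7 percentage points.

1.7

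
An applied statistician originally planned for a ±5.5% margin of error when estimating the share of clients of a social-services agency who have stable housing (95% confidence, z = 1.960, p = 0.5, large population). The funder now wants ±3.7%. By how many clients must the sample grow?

384

At ±5.5%: n = 1.960² × 0.2500 / 0.055² ≈ 317.49 → 318.
At ±3.7%: n = 1.960² × 0.2500 / 0.037² ≈ 701.53 → 702.
Additional respondents: 702 − 318 = 384.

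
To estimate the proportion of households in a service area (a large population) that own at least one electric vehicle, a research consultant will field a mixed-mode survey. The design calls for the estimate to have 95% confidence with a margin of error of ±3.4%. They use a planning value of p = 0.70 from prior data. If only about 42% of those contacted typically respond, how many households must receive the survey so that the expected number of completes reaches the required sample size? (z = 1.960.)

Completed interviews needed: n₀ = 1.960² × 0.2100 / 0.034² ≈ 697.87 → 698.
At a 42% response rate, contacts needed = 698 / 0.42 ≈ 1661.90 → 1662.

1662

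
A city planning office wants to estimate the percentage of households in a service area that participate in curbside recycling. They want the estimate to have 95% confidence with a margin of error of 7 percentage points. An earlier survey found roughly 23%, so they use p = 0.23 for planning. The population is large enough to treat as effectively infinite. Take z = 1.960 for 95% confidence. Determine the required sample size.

With p = 0.23, p(1−p) = 0.1771.
n = z²·p(1−p)/E² = 1.960² × 0.1771 / 0.070² = 3.8416 × 0.1771 / 0.004900 ≈ 138.85.
Rounding up gives n = 139.

139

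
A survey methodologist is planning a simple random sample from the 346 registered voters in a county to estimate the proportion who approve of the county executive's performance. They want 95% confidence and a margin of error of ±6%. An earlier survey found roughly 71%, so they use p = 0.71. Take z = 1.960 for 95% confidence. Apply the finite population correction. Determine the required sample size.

Unadjusted: n₀ = 1.960² × 0.71 × 0.29 / 0.060² ≈ 219.72, so n₀ = 220.
Finite population correction with N = 346: n = n₀ / (1 + (n₀−1)/N) = 220 / (1 + 219/346) = 220 / 1.6329 ≈ 134.73.
Rounding up, n = 135.

135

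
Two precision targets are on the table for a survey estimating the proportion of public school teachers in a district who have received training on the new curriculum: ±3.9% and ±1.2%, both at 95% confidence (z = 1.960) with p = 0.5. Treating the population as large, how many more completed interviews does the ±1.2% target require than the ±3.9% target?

6038

At ±3.9%: n = 1.960² × 0.2500 / 0.039² ≈ 631.43 → 632.
At ±1.2%: n = 1.960² × 0.2500 / 0.012² ≈ 6669.44 → 6670.
Additional respondents: 6670 − 632 = 6038.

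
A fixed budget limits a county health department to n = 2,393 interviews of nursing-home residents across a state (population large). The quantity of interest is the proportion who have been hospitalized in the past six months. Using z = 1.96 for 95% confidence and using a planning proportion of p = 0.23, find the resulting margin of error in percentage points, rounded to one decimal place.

SE(p̂) = √[p(1−p)/n] = √[0.1771/2393] = 0.00860.
E = z × SE = 1.96 × 0.00860 = 0.01686, or 1.7 percentage points.

1.7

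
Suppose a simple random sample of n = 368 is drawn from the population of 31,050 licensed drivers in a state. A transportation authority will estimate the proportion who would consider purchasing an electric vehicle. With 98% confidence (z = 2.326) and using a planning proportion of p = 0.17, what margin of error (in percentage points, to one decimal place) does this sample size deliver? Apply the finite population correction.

Finite-population factor: (N−n)/(N−1) = (31050−368)/(31050−1) = 0.9882.
SE(p̂) = √[p(1−p)/n · (N−n)/(N−1)] = √[0.1411/368 × 0.9882] = 0.01947.
E = z × SE = 2.326 × 0.01947 = 0.04528 ≈ 4.5 percentage points.

4.5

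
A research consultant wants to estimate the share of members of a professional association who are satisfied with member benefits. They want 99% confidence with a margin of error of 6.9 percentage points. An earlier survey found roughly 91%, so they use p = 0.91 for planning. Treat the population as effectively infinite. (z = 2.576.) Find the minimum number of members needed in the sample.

With p = 0.91, p(1−p) = 0.0819.
n = z²·p(1−p)/E² = 2.576² × 0.0819 / 0.069² = 6.6358 × 0.0819 / 0.004761 ≈ 114.15.
Rounding up gives n = 115.

115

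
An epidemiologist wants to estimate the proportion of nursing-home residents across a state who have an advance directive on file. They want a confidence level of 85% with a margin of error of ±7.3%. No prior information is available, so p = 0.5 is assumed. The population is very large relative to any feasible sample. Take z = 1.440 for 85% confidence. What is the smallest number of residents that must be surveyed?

With p = 0.5, p(1−p) = 0.25.
n = z²·p(1−p)/E² = 1.440² × 0.2500 / 0.073² = 2.0736 × 0.2500 / 0.005329 ≈ 97.28.
Rounding up gives n = 98.

98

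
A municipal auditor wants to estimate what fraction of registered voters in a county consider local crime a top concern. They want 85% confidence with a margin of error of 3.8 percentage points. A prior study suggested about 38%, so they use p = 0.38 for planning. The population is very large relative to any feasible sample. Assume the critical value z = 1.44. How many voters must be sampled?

339

With p = 0.38, p(1−p) = 0.2356.
n = z²·p(1−p)/E² = 1.44² × 0.2356 / 0.038² = 2.0736 × 0.2356 / 0.001444 ≈ 338.32.
Rounding up gives n = 339.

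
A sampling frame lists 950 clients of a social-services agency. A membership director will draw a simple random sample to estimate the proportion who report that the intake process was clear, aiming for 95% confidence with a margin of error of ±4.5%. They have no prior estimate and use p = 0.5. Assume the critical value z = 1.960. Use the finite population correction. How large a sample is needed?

317

Unadjusted: n₀ = 1.960² × 0.50 × 0.50 / 0.045² ≈ 474.27, so n₀ = 475.
Finite population correction with N = 950: n = n₀ / (1 + (n₀−1)/N) = 475 / (1 + 474/950) = 475 / 1.4989 ≈ 316.89.
Rounding up, n = 317.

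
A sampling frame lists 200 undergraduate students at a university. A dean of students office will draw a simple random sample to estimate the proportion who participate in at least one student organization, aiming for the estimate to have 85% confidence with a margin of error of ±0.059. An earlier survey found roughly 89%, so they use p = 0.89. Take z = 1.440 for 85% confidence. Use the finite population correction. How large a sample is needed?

46

Unadjusted: n₀ = 1.440² × 0.89 × 0.11 / 0.059² ≈ 58.32, so n₀ = 59.
Finite population correction with N = 200: n = n₀ / (1 + (n₀−1)/N) = 59 / (1 + 58/200) = 59 / 1.2900 ≈ 45.74.
Rounding up, n = 46.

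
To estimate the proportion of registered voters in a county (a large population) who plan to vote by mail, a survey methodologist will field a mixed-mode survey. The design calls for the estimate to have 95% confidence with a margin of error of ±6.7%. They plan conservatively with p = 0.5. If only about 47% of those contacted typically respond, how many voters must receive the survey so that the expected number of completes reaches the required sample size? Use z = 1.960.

Completed interviews needed: n₀ = 1.960² × 0.2500 / 0.067² ≈ 213.95 → 214.
At a 47% response rate, contacts needed = 214 / 0.47 ≈ 455.32 → 456.

456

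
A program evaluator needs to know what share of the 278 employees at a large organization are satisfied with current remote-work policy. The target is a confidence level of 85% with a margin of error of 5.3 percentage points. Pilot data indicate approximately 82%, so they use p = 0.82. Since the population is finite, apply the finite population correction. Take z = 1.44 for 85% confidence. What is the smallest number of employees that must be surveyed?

Unadjusted: n₀ = 1.44² × 0.82 × 0.18 / 0.053² ≈ 108.96, so n₀ = 109.
Finite population correction with N = 278: n = n₀ / (1 + (n₀−1)/N) = 109 / (1 + 108/278) = 109 / 1.3885 ≈ 78.50.
Rounding up, n = 79.

79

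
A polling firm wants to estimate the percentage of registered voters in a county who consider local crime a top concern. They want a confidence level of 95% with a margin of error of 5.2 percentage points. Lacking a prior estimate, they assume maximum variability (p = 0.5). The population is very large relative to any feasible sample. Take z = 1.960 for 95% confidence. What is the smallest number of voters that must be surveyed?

356

With p = 0.5, p(1−p) = 0.25.
n = z²·p(1−p)/E² = 1.960² × 0.2500 / 0.052² = 3.8416 × 0.2500 / 0.002704 ≈ 355.18.
Rounding up gives n = 356.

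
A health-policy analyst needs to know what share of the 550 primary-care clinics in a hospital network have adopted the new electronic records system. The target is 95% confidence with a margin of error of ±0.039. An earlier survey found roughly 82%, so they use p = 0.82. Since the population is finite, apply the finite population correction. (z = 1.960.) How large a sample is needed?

223

Unadjusted: n₀ = 1.960² × 0.82 × 0.18 / 0.039² ≈ 372.79, so n₀ = 373.
Finite population correction with N = 550: n = n₀ / (1 + (n₀−1)/N) = 373 / (1 + 372/550) = 373 / 1.6764 ≈ 222.51.
Rounding up, n = 223.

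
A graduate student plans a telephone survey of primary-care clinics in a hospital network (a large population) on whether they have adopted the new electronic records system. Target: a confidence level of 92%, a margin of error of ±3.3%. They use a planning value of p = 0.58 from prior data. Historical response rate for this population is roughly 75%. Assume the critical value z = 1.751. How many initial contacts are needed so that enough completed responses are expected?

915

Completed interviews needed: n₀ = 1.751² × 0.2436 / 0.033² ≈ 685.84 → 686.
At a 75% response rate, contacts needed = 686 / 0.75 ≈ 914.67 → 915.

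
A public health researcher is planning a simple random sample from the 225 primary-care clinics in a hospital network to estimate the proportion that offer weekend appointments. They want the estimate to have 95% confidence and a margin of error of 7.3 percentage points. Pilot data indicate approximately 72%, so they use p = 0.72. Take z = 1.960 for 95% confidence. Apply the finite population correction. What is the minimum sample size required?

Unadjusted: n₀ = 1.960² × 0.72 × 0.28 / 0.073² ≈ 145.33, so n₀ = 146.
Finite population correction with N = 225: n = n₀ / (1 + (n₀−1)/N) = 146 / (1 + 145/225) = 146 / 1.6444 ≈ 88.78.
Rounding up, n = 89.

89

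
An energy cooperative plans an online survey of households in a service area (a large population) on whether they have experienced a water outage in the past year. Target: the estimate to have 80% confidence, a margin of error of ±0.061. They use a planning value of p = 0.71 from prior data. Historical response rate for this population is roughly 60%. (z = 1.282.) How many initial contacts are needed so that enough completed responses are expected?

152

Completed interviews needed: n₀ = 1.282² × 0.2059 / 0.061² ≈ 90.94 → 91.
At a 60% response rate, contacts needed = 91 / 0.60 ≈ 151.67 → 152.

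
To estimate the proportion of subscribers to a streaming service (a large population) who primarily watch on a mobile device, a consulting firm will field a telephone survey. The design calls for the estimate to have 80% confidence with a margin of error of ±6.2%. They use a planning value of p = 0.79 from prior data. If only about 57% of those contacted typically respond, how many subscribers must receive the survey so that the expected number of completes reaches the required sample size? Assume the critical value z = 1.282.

125

Completed interviews needed: n₀ = 1.282² × 0.1659 / 0.062² ≈ 70.93 → 71.
At a 57% response rate, contacts needed = 71 / 0.57 ≈ 124.56 → 125.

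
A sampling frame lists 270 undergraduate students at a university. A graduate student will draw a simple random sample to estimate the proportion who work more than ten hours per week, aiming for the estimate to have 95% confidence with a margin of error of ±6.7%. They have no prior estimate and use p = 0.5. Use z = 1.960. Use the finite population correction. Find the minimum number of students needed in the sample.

Unadjusted: n₀ = 1.960² × 0.50 × 0.50 / 0.067² ≈ 213.95, so n₀ = 214.
Finite population correction with N = 270: n = n₀ / (1 + (n₀−1)/N) = 214 / (1 + 213/270) = 214 / 1.7889 ≈ 119.63.
Rounding up, n = 120.

120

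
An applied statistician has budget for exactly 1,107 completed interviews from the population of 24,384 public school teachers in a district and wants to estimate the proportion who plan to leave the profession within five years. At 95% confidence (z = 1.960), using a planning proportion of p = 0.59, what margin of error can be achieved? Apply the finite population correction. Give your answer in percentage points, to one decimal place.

2.8

Finite-population factor: (N−n)/(N−1) = (24384−1107)/(24384−1) = 0.9546.
SE(p̂) = √[p(1−p)/n · (N−n)/(N−1)] = √[0.2419/1107 × 0.9546] = 0.01444.
E = z × SE = 1.960 × 0.01444 = 0.02831 ≈ 2.8 percentage points.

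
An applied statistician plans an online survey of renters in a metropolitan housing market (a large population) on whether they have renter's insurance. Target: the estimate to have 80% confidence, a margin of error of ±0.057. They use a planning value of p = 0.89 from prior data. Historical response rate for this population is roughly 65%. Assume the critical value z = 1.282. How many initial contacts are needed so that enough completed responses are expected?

77

Completed interviews needed: n₀ = 1.282² × 0.0979 / 0.057² ≈ 49.52 → 50.
At a 65% response rate, contacts needed = 50 / 0.65 ≈ 76.92 → 77.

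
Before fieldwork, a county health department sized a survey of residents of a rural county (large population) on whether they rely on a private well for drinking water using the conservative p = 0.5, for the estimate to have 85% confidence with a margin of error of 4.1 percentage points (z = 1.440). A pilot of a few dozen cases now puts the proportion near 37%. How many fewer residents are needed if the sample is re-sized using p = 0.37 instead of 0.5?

Conservative (p = 0.5): n = 1.440² × 0.25 / 0.041² ≈ 308.39 → 309.
Using p = 0.37: p(1−p) = 0.2331, so n = 1.440² × 0.2331 / 0.041² ≈ 287.54 → 288.
Reduction: 309 − 288 = 21.

21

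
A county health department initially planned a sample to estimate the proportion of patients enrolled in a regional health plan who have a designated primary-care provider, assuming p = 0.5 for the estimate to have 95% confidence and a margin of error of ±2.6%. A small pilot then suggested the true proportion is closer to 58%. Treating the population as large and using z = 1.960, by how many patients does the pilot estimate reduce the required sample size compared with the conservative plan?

Conservative (p = 0.5): n = 1.960² × 0.25 / 0.026² ≈ 1420.71 → 1421.
Using p = 0.58: p(1−p) = 0.2436, so n = 1.960² × 0.2436 / 0.026² ≈ 1384.34 → 1385.
Reduction: 1421 − 1385 = 36.

36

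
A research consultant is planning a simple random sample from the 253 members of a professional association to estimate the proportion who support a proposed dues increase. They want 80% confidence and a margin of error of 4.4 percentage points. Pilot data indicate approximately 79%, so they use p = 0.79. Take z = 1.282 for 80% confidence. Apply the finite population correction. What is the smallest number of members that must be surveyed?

91

Unadjusted: n₀ = 1.282² × 0.79 × 0.21 / 0.044² ≈ 140.84, so n₀ = 141.
Finite population correction with N = 253: n = n₀ / (1 + (n₀−1)/N) = 141 / (1 + 140/253) = 141 / 1.5534 ≈ 90.77.
Rounding up, n = 91.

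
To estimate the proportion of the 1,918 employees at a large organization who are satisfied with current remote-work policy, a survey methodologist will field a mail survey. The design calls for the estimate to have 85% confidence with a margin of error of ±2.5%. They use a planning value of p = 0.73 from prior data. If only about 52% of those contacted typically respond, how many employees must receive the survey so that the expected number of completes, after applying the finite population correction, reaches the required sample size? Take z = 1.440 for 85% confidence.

939

Completed interviews needed (unadjusted): n₀ = 1.440² × 0.1971 / 0.025² ≈ 653.93 → 654.
FPC for N = 1,918: n = 654 / (1 + 653/1918) = 654 / 1.3405 ≈ 487.89 → 488.
At a 52% response rate, contacts needed = 488 / 0.52 ≈ 938.46 → 939.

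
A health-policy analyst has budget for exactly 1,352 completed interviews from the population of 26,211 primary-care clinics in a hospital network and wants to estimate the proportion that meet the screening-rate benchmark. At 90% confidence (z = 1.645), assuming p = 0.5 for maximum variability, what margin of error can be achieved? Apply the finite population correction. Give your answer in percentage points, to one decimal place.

Finite-population factor: (N−n)/(N−1) = (26211−1352)/(26211−1) = 0.9485.
SE(p̂) = √[p(1−p)/n · (N−n)/(N−1)] = √[0.2500/1352 × 0.9485] = 0.01324.
E = z × SE = 1.645 × 0.01324 = 0.02178 ≈ 2.2 percentage points.

2.2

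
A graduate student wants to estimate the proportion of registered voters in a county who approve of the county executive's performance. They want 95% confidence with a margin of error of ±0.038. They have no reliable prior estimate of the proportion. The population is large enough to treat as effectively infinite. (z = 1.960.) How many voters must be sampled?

With no prior estimate, use p = 0.5, giving p(1−p) = 0.25.
n = z²·p(1−p)/E² = 1.960² × 0.2500 / 0.038² = 3.8416 × 0.2500 / 0.001444 ≈ 665.10.
Rounding up gives n = 666.

666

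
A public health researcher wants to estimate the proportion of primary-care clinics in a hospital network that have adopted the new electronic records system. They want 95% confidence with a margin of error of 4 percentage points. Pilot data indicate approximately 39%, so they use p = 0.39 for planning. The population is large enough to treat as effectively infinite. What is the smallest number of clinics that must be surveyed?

572

For 95% confidence, z = 1.960.
With p = 0.39, p(1−p) = 0.2379.
n = z²·p(1−p)/E² = 1.960² × 0.2379 / 0.040² = 3.8416 × 0.2379 / 0.001600 ≈ 571.20.
Rounding up gives n = 572.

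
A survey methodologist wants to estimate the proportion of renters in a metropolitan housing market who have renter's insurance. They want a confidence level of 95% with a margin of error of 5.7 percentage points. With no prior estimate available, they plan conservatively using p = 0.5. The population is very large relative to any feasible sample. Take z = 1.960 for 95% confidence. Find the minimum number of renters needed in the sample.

296

With p = 0.5, p(1−p) = 0.25.
n = z²·p(1−p)/E² = 1.960² × 0.2500 / 0.057² = 3.8416 × 0.2500 / 0.003249 ≈ 295.60.
Rounding up gives n = 296.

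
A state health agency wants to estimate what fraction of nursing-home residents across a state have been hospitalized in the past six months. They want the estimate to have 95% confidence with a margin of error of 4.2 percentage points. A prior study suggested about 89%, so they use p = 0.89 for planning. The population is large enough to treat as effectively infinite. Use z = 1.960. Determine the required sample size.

214

With p = 0.89, p(1−p) = 0.0979.
n = z²·p(1−p)/E² = 1.960² × 0.0979 / 0.042² = 3.8416 × 0.0979 / 0.001764 ≈ 213.20.
Rounding up gives n = 214.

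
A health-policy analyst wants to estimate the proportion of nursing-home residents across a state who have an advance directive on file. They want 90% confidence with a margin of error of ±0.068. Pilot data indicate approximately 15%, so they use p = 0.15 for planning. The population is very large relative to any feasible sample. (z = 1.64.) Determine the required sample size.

With p = 0.15, p(1−p) = 0.1275.
n = z²·p(1−p)/E² = 1.64² × 0.1275 / 0.068² = 2.6896 × 0.1275 / 0.004624 ≈ 74.16.
Rounding up gives n = 75.

75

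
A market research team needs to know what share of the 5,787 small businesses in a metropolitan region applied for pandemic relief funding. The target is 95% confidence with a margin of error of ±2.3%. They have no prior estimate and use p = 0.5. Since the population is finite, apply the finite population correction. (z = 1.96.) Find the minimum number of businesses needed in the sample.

1383

Unadjusted: n₀ = 1.96² × 0.50 × 0.50 / 0.023² ≈ 1815.50, so n₀ = 1816.
Finite population correction with N = 5,787: n = n₀ / (1 + (n₀−1)/N) = 1816 / (1 + 1815/5787) = 1816 / 1.3136 ≈ 1382.42.
Rounding up, n = 1383.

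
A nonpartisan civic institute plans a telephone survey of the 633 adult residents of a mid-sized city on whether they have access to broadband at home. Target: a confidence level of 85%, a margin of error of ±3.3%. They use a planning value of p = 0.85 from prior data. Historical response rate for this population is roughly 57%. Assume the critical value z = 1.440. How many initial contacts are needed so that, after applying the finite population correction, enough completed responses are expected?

309

Completed interviews needed (unadjusted): n₀ = 1.440² × 0.1275 / 0.033² ≈ 242.78 → 243.
FPC for N = 633: n = 243 / (1 + 242/633) = 243 / 1.3823 ≈ 175.79 → 176.
At a 57% response rate, contacts needed = 176 / 0.57 ≈ 308.77 → 309.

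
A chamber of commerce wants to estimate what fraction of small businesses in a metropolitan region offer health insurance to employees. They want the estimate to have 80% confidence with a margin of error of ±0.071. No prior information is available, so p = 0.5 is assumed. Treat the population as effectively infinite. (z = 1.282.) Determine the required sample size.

82

With p = 0.5, p(1−p) = 0.25.
n = z²·p(1−p)/E² = 1.282² × 0.2500 / 0.071² = 1.6435 × 0.2500 / 0.005041 ≈ 81.51.
Rounding up gives n = 82.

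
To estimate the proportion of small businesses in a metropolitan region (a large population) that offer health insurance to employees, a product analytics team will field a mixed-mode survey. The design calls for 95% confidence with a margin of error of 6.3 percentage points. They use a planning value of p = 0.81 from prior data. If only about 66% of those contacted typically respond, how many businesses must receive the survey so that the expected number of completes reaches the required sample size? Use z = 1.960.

226

Completed interviews needed: n₀ = 1.960² × 0.1539 / 0.063² ≈ 148.96 → 149.
At a 66% response rate, contacts needed = 149 / 0.66 ≈ 225.76 → 226.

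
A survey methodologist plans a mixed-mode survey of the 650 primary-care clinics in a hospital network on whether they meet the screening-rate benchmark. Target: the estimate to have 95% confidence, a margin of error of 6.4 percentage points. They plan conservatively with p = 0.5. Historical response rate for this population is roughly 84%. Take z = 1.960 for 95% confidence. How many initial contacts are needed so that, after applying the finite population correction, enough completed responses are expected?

Completed interviews needed (unadjusted): n₀ = 1.960² × 0.2500 / 0.064² ≈ 234.47 → 235.
FPC for N = 650: n = 235 / (1 + 234/650) = 235 / 1.3600 ≈ 172.79 → 173.
At an 84% response rate, contacts needed = 173 / 0.84 ≈ 205.95 → 206.

206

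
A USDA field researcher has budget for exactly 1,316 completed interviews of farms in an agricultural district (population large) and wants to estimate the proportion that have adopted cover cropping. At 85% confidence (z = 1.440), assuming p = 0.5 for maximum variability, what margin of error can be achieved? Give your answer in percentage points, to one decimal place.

SE(p̂) = √[p(1−p)/n] = √[0.2500/1316] = 0.01378.
E = z × SE = 1.440 × 0.01378 = 0.01985, or 2.0 percentage points.

2.0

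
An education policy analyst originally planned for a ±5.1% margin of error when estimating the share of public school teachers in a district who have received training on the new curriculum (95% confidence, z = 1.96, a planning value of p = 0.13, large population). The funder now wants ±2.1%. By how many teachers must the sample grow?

At ±5.1%: n = 1.96² × 0.1131 / 0.051² ≈ 167.05 → 168.
At ±2.1%: n = 1.96² × 0.1131 / 0.021² ≈ 985.23 → 986.
Additional respondents: 986 − 168 = 818.

818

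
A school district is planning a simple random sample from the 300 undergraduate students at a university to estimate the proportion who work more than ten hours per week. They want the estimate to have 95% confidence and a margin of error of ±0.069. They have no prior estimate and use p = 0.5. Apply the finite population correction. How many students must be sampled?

121

For 95% confidence, z = 1.96.
Unadjusted: n₀ = 1.96² × 0.50 × 0.50 / 0.069² ≈ 201.72, so n₀ = 202.
Finite population correction with N = 300: n = n₀ / (1 + (n₀−1)/N) = 202 / (1 + 201/300) = 202 / 1.6700 ≈ 120.96.
Rounding up, n = 121.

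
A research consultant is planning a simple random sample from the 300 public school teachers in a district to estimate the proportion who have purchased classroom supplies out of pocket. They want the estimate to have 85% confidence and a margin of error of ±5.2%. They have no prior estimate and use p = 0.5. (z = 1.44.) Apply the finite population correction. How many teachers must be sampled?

118

Unadjusted: n₀ = 1.44² × 0.50 × 0.50 / 0.052² ≈ 191.72, so n₀ = 192.
Finite population correction with N = 300: n = n₀ / (1 + (n₀−1)/N) = 192 / (1 + 191/300) = 192 / 1.6367 ≈ 117.31.
Rounding up, n = 118.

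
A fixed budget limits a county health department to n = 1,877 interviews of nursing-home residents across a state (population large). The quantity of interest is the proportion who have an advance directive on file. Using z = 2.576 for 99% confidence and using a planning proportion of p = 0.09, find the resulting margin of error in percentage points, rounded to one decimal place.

SE(p̂) = √[p(1−p)/n] = √[0.0819/1877] = 0.00661.
E = z × SE = 2.576 × 0.00661 = 0.01702, or 1.7 percentage points.

1.7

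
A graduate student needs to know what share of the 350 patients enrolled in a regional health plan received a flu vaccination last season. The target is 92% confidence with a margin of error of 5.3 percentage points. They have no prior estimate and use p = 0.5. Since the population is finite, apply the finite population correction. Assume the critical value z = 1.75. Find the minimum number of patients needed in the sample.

Unadjusted: n₀ = 1.75² × 0.50 × 0.50 / 0.053² ≈ 272.56, so n₀ = 273.
Finite population correction with N = 350: n = n₀ / (1 + (n₀−1)/N) = 273 / (1 + 272/350) = 273 / 1.7771 ≈ 153.62.
Rounding up, n = 154.

154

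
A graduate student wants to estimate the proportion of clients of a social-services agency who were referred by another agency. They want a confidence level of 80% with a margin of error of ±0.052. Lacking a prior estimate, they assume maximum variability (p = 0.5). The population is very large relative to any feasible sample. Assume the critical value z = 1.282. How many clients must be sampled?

With p = 0.5, p(1−p) = 0.25.
n = z²·p(1−p)/E² = 1.282² × 0.2500 / 0.052² = 1.6435 × 0.2500 / 0.002704 ≈ 151.95.
Rounding up gives n = 152.

152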